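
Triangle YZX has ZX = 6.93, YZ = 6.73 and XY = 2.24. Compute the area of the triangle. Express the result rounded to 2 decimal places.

area ≈ 7.52

Semiperimeter s = (6.93 + 2.24 + 6.73)/2 = 7.95.
Heron's formula: area = √(7.95·1.02·5.71·1.22) ≈ 7.5159.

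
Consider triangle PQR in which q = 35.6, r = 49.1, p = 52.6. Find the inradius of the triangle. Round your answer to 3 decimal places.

Semiperimeter s = (52.6 + 35.6 + 49.1)/2 = 68.65.
Heron's formula: area = √(68.65·16.05·33.05·19.55) ≈ 843.76.
Inradius = area/s = 843.76/68.65 ≈ 12.291.

12.291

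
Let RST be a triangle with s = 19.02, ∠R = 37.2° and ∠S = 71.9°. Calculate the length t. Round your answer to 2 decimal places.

18.91

The third angle is ∠T = 180° − ∠R − ∠S = 70.90°.
Law of sines: t = s·sin T/sin S ≈ 18.909.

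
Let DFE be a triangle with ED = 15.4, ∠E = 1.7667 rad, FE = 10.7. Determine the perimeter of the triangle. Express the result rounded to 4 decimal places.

perimeter ≈ 46.4912

By the law of cosines, DF² = FE² + ED² − 2·FE·ED·cos E = 415.8, so DF ≈ 20.391.
Semiperimeter s = (10.7+15.4+20.391)/2 = 23.246.
Perimeter = 10.7 + 15.4 + 20.391 = 46.491.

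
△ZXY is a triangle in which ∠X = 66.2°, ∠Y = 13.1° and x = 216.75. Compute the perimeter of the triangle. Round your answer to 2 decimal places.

The third angle is ∠Z = 180° − ∠X − ∠Y = 100.70°.
Law of sines: z = x·sin Z/sin X ≈ 232.78.
Law of sines: y = x·sin Y/sin X ≈ 53.693.
Semiperimeter s = (232.78+216.75+53.693)/2 = 251.61.
Perimeter = 232.78 + 216.75 + 53.693 = 503.22.

perimeter ≈ 503.22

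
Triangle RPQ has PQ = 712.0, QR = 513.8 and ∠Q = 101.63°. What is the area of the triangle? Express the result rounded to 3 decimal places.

179157.569

Area = ½·PQ·QR·sin Q ≈ 1.7916e+05.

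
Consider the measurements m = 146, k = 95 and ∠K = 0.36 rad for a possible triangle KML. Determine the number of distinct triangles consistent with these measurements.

m·sin K = 146·sin(0.36 rad) ≈ 51.43.
Since m sin K < k < m (51.43 < 95 < 146), two triangles exist.

2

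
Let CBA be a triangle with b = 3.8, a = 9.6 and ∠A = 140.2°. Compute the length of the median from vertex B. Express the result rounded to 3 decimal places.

Law of sines: sin B = b·sin A/a ≈ 0.25338.
Since a ≥ b, only the acute value applies: ∠B ≈ 14.68°.
Then ∠C = 180° − ∠A − ∠B ≈ 25.12°.
Law of sines gives c = a·sin C/sin A ≈ 6.3673.
Median from B: ½√(2·a² + 2·c² − b²) ≈ 7.9209.

7.921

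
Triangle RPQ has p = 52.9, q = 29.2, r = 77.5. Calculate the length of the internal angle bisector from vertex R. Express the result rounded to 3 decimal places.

By the law of cosines, cos R = (p² + q² − r²) / (2·p·q) ≈ -0.76236, so ∠R ≈ 139.67°.
The bisector from R has length 2·p·q·cos(∠R/2)/(p+q) ≈ 12.971.

12.971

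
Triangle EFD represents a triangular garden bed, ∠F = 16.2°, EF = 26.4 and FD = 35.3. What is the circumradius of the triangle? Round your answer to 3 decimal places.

By the law of cosines, DE² = EF² + FD² − 2·EF·FD·cos F = 153.22, so DE ≈ 12.378.
Area = ½·EF·FD·sin F ≈ 130.
Circumradius = DE/(2 sin F) ≈ 22.184.

R ≈ 22.184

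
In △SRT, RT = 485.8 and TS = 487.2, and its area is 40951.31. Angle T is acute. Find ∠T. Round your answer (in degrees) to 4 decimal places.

From area = ½·RT·TS·sin T, we get sin T = 2·area/(RT·TS) ≈ 0.34605.
Taking the acute solution, ∠T ≈ 20.25°.

∠T ≈ 20.2456°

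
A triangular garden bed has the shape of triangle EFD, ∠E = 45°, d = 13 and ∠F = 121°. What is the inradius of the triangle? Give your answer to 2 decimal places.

r ≈ 4.36

The third angle is ∠D = 180° − ∠E − ∠F = 14.00°.
Law of sines: e = d·sin E/sin D ≈ 37.997.
Law of sines: f = d·sin F/sin D ≈ 46.061.
Area = ½·d·e·sin F ≈ 211.71.
Semiperimeter s = (37.997+46.061+13)/2 = 48.529.
Inradius = area/s = 211.71/48.529 ≈ 4.3624.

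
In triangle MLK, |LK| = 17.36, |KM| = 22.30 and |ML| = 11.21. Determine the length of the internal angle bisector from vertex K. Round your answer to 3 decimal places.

By the law of cosines, cos K = (|LK|² + |KM|² − |ML|²) / (2·|LK|·|KM|) ≈ 0.86922, so ∠K ≈ 29.63°.
The bisector from K has length 2·|LK|·|KM|·cos(∠K/2)/(|LK|+|KM|) ≈ 18.873.

18.873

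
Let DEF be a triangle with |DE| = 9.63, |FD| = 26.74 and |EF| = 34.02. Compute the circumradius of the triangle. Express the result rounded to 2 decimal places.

R ≈ 23.16

By the law of cosines, cos D = (|FD|² + |DE|² − |EF|²) / (2·|FD|·|DE|) ≈ -0.67881, so ∠D ≈ 132.75°.
Circumradius = |EF|/(2 sin D) ≈ 23.164.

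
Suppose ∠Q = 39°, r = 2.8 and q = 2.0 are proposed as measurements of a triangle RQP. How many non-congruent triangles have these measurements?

r·sin Q = 2.8·sin(39°) ≈ 1.762.
Since r sin Q < q < r (1.762 < 2.0 < 2.8), two triangles exist.

2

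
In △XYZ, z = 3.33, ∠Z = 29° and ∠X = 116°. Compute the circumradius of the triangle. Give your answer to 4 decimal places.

3.4343

The third angle is ∠Y = 180° − ∠Z − ∠X = 35.00°.
Law of sines: x = z·sin X/sin Z ≈ 6.1735.
Law of sines: y = z·sin Y/sin Z ≈ 3.9397.
Circumradius = z/(2 sin Z) ≈ 3.4343.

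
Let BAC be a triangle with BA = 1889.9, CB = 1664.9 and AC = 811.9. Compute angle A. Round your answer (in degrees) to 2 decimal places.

By the law of cosines, cos A = (BA² + AC² − CB²) / (2·BA·AC) ≈ 0.47543, so ∠A ≈ 61.61°.

61.61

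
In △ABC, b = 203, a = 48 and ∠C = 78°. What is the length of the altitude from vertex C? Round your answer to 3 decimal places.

h_C ≈ 47.980

By the law of cosines, c² = a² + b² − 2·a·b·cos C = 39461, so c ≈ 198.65.
Area = ½·a·b·sin C ≈ 4765.5.
The altitude from C has length 2·area/c ≈ 47.98.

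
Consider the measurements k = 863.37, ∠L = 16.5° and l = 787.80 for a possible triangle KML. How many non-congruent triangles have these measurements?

k·sin L = 863.37·sin(16.5°) ≈ 245.2.
Since k sin L < l < k (245.2 < 787.80 < 863.37), two triangles exist.

2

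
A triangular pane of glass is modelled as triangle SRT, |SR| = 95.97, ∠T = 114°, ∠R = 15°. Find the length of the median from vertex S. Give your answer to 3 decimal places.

m_S ≈ 57.519

The third angle is ∠S = 180° − ∠R − ∠T = 51.00°.
Law of sines: |RT| = |SR|·sin S/sin T ≈ 81.641.
Law of sines: |TS| = |SR|·sin R/sin T ≈ 27.19.
Median from S: ½√(2·|TS|² + 2·|SR|² − |RT|²) ≈ 57.519.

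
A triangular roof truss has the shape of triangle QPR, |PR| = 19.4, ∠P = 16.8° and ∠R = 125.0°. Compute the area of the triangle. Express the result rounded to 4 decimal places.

The third angle is ∠Q = 180° − ∠P − ∠R = 38.20°.
Law of sines: |RQ| = |PR|·sin P/sin Q ≈ 9.0672.
Law of sines: |QP| = |PR|·sin R/sin Q ≈ 25.697.
Area = ½·|PR|·|RQ|·sin R ≈ 72.046.

72.0457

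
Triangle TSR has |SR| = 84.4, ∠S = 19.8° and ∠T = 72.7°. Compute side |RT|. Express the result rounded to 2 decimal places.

29.94

The third angle is ∠R = 180° − ∠T − ∠S = 87.50°.
Law of sines: |RT| = |SR|·sin S/sin T ≈ 29.944.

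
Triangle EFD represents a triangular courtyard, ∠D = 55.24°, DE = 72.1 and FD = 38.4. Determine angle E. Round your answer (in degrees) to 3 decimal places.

32.143

By the law of cosines, EF² = FD² + DE² − 2·FD·DE·cos D = 3515.9, so EF ≈ 59.295.
Law of cosines again: cos E = (DE² + EF² − FD²)/(2·DE·EF) ≈ 0.84672, so ∠E ≈ 32.14°.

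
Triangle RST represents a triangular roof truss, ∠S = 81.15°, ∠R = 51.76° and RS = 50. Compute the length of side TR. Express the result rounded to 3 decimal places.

The third angle is ∠T = 180° − ∠R − ∠S = 47.09°.
Law of sines: TR = RS·sin S/sin T ≈ 67.454.

67.454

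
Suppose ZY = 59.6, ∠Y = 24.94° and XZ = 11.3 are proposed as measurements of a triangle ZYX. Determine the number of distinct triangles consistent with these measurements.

ZY·sin Y = 59.6·sin(24.94°) ≈ 25.13.
Since XZ = 11.3 < 25.13 = ZY sin Y, no triangle exists.

0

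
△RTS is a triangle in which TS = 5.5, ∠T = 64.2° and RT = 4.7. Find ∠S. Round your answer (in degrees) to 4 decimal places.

50.7733

By the law of cosines, SR² = RT² + TS² − 2·RT·TS·cos T = 29.839, so SR ≈ 5.4625.
Law of cosines again: cos S = (TS² + SR² − RT²)/(2·TS·SR) ≈ 0.63239, so ∠S ≈ 50.77°.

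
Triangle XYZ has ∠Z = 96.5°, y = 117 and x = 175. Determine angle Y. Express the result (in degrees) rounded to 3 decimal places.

By the law of cosines, z² = x² + y² − 2·x·y·cos Z = 48950, so z ≈ 221.25.
Law of cosines again: cos Y = (z² + x² − y²)/(2·z·x) ≈ 0.85084, so ∠Y ≈ 31.70°.

∠Y ≈ 31.697°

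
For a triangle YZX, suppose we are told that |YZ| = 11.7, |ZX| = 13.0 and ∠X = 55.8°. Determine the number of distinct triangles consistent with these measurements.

2

|ZX|·sin X = 13.0·sin(55.8°) ≈ 10.75.
Since |ZX| sin X < |YZ| < |ZX| (10.75 < 11.7 < 13.0), two triangles exist.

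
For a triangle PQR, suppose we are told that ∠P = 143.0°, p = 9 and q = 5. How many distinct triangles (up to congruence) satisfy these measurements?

1

q·sin P = 5·sin(143.0°) ≈ 3.009.
Since ∠P is not acute, a triangle exists only if p > q; here p > q, so there is exactly one triangle.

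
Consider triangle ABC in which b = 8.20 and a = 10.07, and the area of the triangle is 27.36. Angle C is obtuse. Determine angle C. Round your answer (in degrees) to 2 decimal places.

∠C ≈ 138.50°

From area = ½·a·b·sin C, we get sin C = 2·area/(a·b) ≈ 0.66268.
Taking the obtuse solution, ∠C ≈ 138.50°.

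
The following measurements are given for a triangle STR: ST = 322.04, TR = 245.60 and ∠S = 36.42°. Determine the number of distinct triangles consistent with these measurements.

ST·sin S = 322.04·sin(36.42°) ≈ 191.2.
Since ST sin S < TR < ST (191.2 < 245.60 < 322.04), two triangles exist.

2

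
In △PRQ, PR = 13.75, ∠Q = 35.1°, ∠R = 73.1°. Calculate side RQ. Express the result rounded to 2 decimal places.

The third angle is ∠P = 180° − ∠R − ∠Q = 71.80°.
Law of sines: RQ = PR·sin P/sin Q ≈ 22.717.

22.72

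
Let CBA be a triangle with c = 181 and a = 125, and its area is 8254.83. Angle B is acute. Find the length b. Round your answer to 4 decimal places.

From area = ½·a·c·sin B, we get sin B = 2·area/(a·c) ≈ 0.72971.
Taking the acute solution, ∠B ≈ 46.86°.
Law of cosines then gives b ≈ 132.08.

132.0831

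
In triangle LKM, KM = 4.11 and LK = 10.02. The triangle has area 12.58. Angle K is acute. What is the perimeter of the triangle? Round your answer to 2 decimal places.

From area = ½·LK·KM·sin K, we get sin K = 2·area/(LK·KM) ≈ 0.61094.
Taking the acute solution, ∠K ≈ 37.66°.
Law of cosines then gives ML ≈ 7.2171.
Perimeter = 4.11 + 7.2171 + 10.02 = 21.347.

21.35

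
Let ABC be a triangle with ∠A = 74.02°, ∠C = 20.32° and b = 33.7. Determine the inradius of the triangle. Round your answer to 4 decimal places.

r ≈ 4.8793

The third angle is ∠B = 180° − ∠C − ∠A = 85.66°.
Law of sines: a = b·sin A/sin B ≈ 32.491.
Law of sines: c = b·sin C/sin B ≈ 11.736.
Area = ½·b·a·sin C ≈ 190.12.
Semiperimeter s = (32.491+33.7+11.736)/2 = 38.964.
Inradius = area/s = 190.12/38.964 ≈ 4.8793.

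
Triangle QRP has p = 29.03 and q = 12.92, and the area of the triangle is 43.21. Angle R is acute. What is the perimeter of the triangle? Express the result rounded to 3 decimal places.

From area = ½·p·q·sin R, we get sin R = 2·area/(p·q) ≈ 0.23041.
Taking the acute solution, ∠R ≈ 13.32°.
Law of cosines then gives r ≈ 16.725.
Perimeter = 12.92 + 16.725 + 29.03 = 58.675.

perimeter ≈ 58.675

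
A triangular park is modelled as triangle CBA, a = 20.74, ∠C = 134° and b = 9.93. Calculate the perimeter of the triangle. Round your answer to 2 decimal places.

perimeter ≈ 59.22

By the law of cosines, c² = b² + a² − 2·b·a·cos C = 814.88, so c ≈ 28.546.
Semiperimeter s = (28.546+9.93+20.74)/2 = 29.608.
Perimeter = 28.546 + 9.93 + 20.74 = 59.216.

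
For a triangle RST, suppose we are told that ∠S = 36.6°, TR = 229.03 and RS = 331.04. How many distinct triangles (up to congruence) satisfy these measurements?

2

RS·sin S = 331.04·sin(36.6°) ≈ 197.4.
Since RS sin S < TR < RS (197.4 < 229.03 < 331.04), two triangles exist.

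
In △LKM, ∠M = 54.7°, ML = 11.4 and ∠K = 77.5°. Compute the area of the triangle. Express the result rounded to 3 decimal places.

The third angle is ∠L = 180° − ∠K − ∠M = 47.80°.
Law of sines: KM = ML·sin L/sin K ≈ 8.6502.
Law of sines: LK = ML·sin M/sin K ≈ 9.5299.
Area = ½·ML·KM·sin M ≈ 40.241.

40.241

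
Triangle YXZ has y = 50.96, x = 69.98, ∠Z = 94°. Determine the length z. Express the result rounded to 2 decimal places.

By the law of cosines, z² = y² + x² − 2·y·x·cos Z = 7991.7, so z ≈ 89.396.

89.40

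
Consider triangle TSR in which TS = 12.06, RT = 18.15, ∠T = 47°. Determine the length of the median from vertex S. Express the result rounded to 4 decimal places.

8.8610

By the law of cosines, SR² = RT² + TS² − 2·RT·TS·cos T = 176.3, so SR ≈ 13.278.
Median from S: ½√(2·TS² + 2·SR² − RT²) ≈ 8.861.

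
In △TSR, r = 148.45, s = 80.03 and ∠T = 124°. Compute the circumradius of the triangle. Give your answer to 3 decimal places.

By the law of cosines, t² = s² + r² − 2·s·r·cos T = 41729, so t ≈ 204.28.
Area = ½·s·r·sin T ≈ 4924.7.
Circumradius = t/(2 sin T) ≈ 123.2.

123.201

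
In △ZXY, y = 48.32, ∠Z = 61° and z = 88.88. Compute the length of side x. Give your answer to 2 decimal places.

101.62

Law of sines: sin Y = y·sin Z/z ≈ 0.47549.
Since z ≥ y, only the acute value applies: ∠Y ≈ 28.39°.
Then ∠X = 180° − ∠Z − ∠Y ≈ 90.61°.
Law of sines gives x = z·sin X/sin Z ≈ 101.62.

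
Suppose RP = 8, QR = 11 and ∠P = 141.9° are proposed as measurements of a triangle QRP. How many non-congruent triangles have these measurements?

RP·sin P = 8·sin(141.9°) ≈ 4.936.
Since ∠P is not acute, a triangle exists only if QR > RP; here QR > RP, so there is exactly one triangle.

1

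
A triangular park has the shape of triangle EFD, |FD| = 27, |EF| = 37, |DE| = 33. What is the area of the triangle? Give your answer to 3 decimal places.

Semiperimeter s = (27 + 33 + 37)/2 = 48.5.
Heron's formula: area = √(48.5·21.5·15.5·11.5) ≈ 431.13.

area ≈ 431.127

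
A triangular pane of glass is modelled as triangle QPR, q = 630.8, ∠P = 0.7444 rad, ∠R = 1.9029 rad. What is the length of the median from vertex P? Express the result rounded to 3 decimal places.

The third angle is ∠Q = π − ∠P − ∠R = 0.4943 rad.
Law of sines: p = q·sin P/sin Q ≈ 900.88.
Law of sines: r = q·sin R/sin Q ≈ 1257.
Median from P: ½√(2·r² + 2·q² − p²) ≈ 886.61.

886.613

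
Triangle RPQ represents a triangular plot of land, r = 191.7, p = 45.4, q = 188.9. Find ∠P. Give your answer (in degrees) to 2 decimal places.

13.68

By the law of cosines, cos P = (q² + r² − p²) / (2·q·r) ≈ 0.97165, so ∠P ≈ 13.68°.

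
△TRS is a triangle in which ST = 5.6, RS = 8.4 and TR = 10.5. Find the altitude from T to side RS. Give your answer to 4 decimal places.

Semiperimeter s = (8.4 + 5.6 + 10.5)/2 = 12.25.
Heron's formula: area = √(12.25·3.85·6.65·1.75) ≈ 23.428.
The altitude from T has length 2·area/RS ≈ 5.578.

5.5780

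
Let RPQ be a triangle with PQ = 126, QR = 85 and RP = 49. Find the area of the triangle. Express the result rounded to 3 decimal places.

Semiperimeter s = (126 + 85 + 49)/2 = 130.
Heron's formula: area = √(130·4·45·81) ≈ 1376.7.

area ≈ 1376.735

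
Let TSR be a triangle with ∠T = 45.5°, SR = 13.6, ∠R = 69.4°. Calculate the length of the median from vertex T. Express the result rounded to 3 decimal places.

The third angle is ∠S = 180° − ∠R − ∠T = 65.10°.
Law of sines: RT = SR·sin S/sin T ≈ 17.295.
Law of sines: TS = SR·sin R/sin T ≈ 17.848.
Median from T: ½√(2·RT² + 2·TS² − SR²) ≈ 16.205.

16.205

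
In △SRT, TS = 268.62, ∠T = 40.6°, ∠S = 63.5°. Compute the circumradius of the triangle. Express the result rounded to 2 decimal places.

The third angle is ∠R = 180° − ∠T − ∠S = 75.90°.
Law of sines: RT = TS·sin S/sin R ≈ 247.86.
Law of sines: SR = TS·sin T/sin R ≈ 180.24.
Circumradius = TS/(2 sin R) ≈ 138.48.

138.48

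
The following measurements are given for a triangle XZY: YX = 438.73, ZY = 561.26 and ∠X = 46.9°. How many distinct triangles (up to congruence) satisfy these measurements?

YX·sin X = 438.73·sin(46.9°) ≈ 320.3.
Since ZY ≥ YX, exactly one triangle exists.

1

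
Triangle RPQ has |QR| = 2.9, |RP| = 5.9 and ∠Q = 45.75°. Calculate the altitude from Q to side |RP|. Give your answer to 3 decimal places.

Law of sines: sin P = |QR|·sin Q/|RP| ≈ 0.35208.
Since |RP| ≥ |QR|, only the acute value applies: ∠P ≈ 20.61°.
Then ∠R = 180° − ∠Q − ∠P ≈ 113.64°.
Law of sines gives |PQ| = |RP|·sin R/sin Q ≈ 7.5458.
Area = ½·|RP|·|QR|·sin R ≈ 7.8374.
The altitude from Q has length 2·area/|RP| ≈ 2.6567.

2.657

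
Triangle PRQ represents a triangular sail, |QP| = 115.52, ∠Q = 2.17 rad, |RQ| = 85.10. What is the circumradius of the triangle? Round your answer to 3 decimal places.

By the law of cosines, |PR|² = |RQ|² + |QP|² − 2·|RQ|·|QP|·cos Q = 31676, so |PR| ≈ 177.98.
Area = ½·|RQ|·|QP|·sin Q ≈ 4059.
Circumradius = |PR|/(2 sin Q) ≈ 107.76.

107.762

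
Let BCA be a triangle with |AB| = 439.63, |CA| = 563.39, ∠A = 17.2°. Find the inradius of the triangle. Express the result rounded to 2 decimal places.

By the law of cosines, |BC|² = |CA|² + |AB|² − 2·|CA|·|AB|·cos A = 37470, so |BC| ≈ 193.57.
Area = ½·|CA|·|AB|·sin A ≈ 36621.
Semiperimeter s = (563.39+439.63+193.57)/2 = 598.3.
Inradius = area/s = 36621/598.3 ≈ 61.209.

61.21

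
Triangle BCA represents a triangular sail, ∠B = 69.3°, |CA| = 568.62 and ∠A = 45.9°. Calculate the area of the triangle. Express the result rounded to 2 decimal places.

area ≈ 112295.63

The third angle is ∠C = 180° − ∠A − ∠B = 64.80°.
Law of sines: |AB| = |CA|·sin C/sin B ≈ 550.01.
Law of sines: |BC| = |CA|·sin A/sin B ≈ 436.52.
Area = ½·|CA|·|AB|·sin A ≈ 1.123e+05.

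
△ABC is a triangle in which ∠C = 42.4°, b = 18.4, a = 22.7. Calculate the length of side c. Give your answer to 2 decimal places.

By the law of cosines, c² = a² + b² − 2·a·b·cos C = 236.97, so c ≈ 15.394.

15.39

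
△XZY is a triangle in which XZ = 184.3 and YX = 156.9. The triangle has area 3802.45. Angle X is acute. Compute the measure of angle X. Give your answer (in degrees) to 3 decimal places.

From area = ½·YX·XZ·sin X, we get sin X = 2·area/(YX·XZ) ≈ 0.26299.
Taking the acute solution, ∠X ≈ 15.25°.

∠X ≈ 15.248°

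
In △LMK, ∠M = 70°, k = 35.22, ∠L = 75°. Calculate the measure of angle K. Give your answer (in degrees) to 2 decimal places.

35.00

The third angle is ∠K = 180° − ∠L − ∠M = 35.00°.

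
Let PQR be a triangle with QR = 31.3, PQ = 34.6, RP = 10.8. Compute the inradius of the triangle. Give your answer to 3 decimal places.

Semiperimeter s = (31.3 + 10.8 + 34.6)/2 = 38.35.
Heron's formula: area = √(38.35·7.05·27.55·3.75) ≈ 167.13.
Inradius = area/s = 167.13/38.35 ≈ 4.358.

4.358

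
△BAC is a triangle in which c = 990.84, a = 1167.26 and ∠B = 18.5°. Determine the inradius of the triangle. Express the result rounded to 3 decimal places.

By the law of cosines, b² = a² + c² − 2·a·c·cos B = 1.5066e+05, so b ≈ 388.15.
Area = ½·a·c·sin B ≈ 1.8349e+05.
Semiperimeter s = (388.15+1167.3+990.84)/2 = 1273.1.
Inradius = area/s = 1.8349e+05/1273.1 ≈ 144.13.

r ≈ 144.128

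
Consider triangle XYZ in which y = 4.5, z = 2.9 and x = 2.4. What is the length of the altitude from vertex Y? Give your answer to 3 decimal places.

h_Y ≈ 1.391

Semiperimeter s = (2.4 + 4.5 + 2.9)/2 = 4.9.
Heron's formula: area = √(4.9·2.5·0.4·2) ≈ 3.1305.
The altitude from Y has length 2·area/y ≈ 1.3913.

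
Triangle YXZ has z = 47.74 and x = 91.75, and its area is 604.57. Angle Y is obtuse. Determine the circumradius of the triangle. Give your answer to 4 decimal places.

From area = ½·x·z·sin Y, we get sin Y = 2·area/(x·z) ≈ 0.27605.
Taking the obtuse solution, ∠Y ≈ 2.862 rad.
Law of cosines then gives y ≈ 138.26.
Circumradius = y/(2 sin Y) ≈ 250.43.

250.4335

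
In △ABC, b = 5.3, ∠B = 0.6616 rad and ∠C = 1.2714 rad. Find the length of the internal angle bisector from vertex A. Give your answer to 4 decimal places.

The third angle is ∠A = π − ∠B − ∠C = 1.2086 rad.
Law of sines: a = b·sin A/sin B ≈ 8.0669.
Law of sines: c = b·sin C/sin B ≈ 8.2428.
The bisector from A has length 2·b·c·cos(∠A/2)/(b+c) ≈ 5.3091.

t_A ≈ 5.3091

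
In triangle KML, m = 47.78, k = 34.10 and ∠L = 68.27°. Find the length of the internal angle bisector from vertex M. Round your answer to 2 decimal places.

By the law of cosines, l² = k² + m² − 2·k·m·cos L = 2239.3, so l ≈ 47.321.
Law of cosines again: cos M = (l² + k² − m²)/(2·l·k) ≈ 0.34678, so ∠M ≈ 69.71°.
The bisector from M has length 2·l·k·cos(∠M/2)/(l+k) ≈ 32.526.

t_M ≈ 32.53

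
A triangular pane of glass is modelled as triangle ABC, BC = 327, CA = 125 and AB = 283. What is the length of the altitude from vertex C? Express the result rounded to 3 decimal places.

123.420

Semiperimeter s = (327 + 125 + 283)/2 = 367.5.
Heron's formula: area = √(367.5·40.5·242.5·84.5) ≈ 17464.
The altitude from C has length 2·area/AB ≈ 123.42.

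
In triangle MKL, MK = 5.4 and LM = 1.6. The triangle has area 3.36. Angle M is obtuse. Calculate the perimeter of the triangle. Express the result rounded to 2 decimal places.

perimeter ≈ 13.53

From area = ½·LM·MK·sin M, we get sin M = 2·area/(LM·MK) ≈ 0.77778.
Taking the obtuse solution, ∠M ≈ 128.94°.
Law of cosines then gives KL ≈ 6.5254.
Perimeter = 6.5254 + 1.6 + 5.4 = 13.525.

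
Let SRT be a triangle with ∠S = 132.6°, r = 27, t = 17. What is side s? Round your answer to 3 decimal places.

By the law of cosines, s² = r² + t² − 2·r·t·cos S = 1639.4, so s ≈ 40.489.

40.489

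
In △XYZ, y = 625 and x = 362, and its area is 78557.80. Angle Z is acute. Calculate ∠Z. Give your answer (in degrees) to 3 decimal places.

∠Z ≈ 43.982°

From area = ½·x·y·sin Z, we get sin Z = 2·area/(x·y) ≈ 0.69443.
Taking the acute solution, ∠Z ≈ 43.98°.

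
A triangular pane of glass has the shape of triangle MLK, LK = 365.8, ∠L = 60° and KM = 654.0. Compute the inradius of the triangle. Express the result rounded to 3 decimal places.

r ≈ 134.769

Law of sines: sin M = LK·sin L/KM ≈ 0.48439.
Since KM ≥ LK, only the acute value applies: ∠M ≈ 28.97°.
Then ∠K = 180° − ∠L − ∠M ≈ 91.03°.
Law of sines gives ML = KM·sin K/sin L ≈ 755.05.
Area = ½·KM·LK·sin K ≈ 1.196e+05.
Semiperimeter s = (365.8+654+755.05)/2 = 887.43.
Inradius = area/s = 1.196e+05/887.43 ≈ 134.77.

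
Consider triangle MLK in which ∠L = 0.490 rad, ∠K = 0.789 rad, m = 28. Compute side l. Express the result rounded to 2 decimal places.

The third angle is ∠M = π − ∠L − ∠K = 1.863 rad.
Law of sines: l = m·sin L/sin M ≈ 13.759.

13.76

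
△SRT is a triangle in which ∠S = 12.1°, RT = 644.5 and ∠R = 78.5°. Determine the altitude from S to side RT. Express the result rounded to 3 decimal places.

The third angle is ∠T = 180° − ∠S − ∠R = 89.40°.
Law of sines: TS = RT·sin R/sin S ≈ 3012.9.
Law of sines: SR = RT·sin T/sin S ≈ 3074.5.
Area = ½·RT·TS·sin T ≈ 9.7086e+05.
The altitude from S has length 2·area/RT ≈ 3012.7.

3012.743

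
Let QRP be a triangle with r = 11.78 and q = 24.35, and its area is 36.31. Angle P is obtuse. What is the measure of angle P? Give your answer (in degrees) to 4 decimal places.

From area = ½·q·r·sin P, we get sin P = 2·area/(q·r) ≈ 0.25317.
Taking the obtuse solution, ∠P ≈ 165.33°.

∠P ≈ 165.3348°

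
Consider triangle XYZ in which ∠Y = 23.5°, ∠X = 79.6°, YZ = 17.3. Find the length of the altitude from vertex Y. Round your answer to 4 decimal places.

h_Y ≈ 16.8498

The third angle is ∠Z = 180° − ∠X − ∠Y = 76.90°.
Law of sines: ZX = YZ·sin Y/sin X ≈ 7.0136.
Law of sines: XY = YZ·sin Z/sin X ≈ 17.131.
Area = ½·YZ·ZX·sin Z ≈ 59.089.
The altitude from Y has length 2·area/ZX ≈ 16.85.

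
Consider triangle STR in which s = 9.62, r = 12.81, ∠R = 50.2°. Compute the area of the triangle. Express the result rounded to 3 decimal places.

Law of sines: sin S = s·sin R/r ≈ 0.57696.
Since r ≥ s, only the acute value applies: ∠S ≈ 35.24°.
Then ∠T = 180° − ∠R − ∠S ≈ 94.56°.
Law of sines gives t = r·sin T/sin R ≈ 16.621.
Area = ½·r·s·sin T ≈ 61.421.

61.421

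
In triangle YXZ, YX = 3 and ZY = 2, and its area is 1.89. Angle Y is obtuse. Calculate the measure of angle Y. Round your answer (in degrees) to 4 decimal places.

From area = ½·ZY·YX·sin Y, we get sin Y = 2·area/(ZY·YX) ≈ 0.63000.
Taking the obtuse solution, ∠Y ≈ 140.95°.

140.9499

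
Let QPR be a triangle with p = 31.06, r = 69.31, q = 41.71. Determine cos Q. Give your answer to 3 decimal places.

By the law of cosines, cos Q = (p² + r² − q²) / (2·p·r) ≈ 0.93574, so ∠Q ≈ 20.65°.

cos Q ≈ 0.936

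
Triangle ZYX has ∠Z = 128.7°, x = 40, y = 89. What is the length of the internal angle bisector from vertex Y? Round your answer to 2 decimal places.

56.85

By the law of cosines, z² = y² + x² − 2·y·x·cos Z = 13973, so z ≈ 118.21.
Law of cosines again: cos Y = (x² + z² − y²)/(2·x·z) ≈ 0.80915, so ∠Y ≈ 35.99°.
The bisector from Y has length 2·x·z·cos(∠Y/2)/(x+z) ≈ 56.85.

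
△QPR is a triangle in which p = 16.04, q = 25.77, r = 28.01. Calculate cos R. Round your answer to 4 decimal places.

By the law of cosines, cos R = (q² + p² − r²) / (2·q·p) ≈ 0.16549, so ∠R ≈ 1.4045 rad.

cos R ≈ 0.1655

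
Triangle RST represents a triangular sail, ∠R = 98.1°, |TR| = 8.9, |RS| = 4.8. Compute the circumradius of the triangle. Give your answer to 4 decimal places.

5.3992

By the law of cosines, |ST|² = |TR|² + |RS|² − 2·|TR|·|RS|·cos R = 114.29, so |ST| ≈ 10.691.
Area = ½·|TR|·|RS|·sin R ≈ 21.147.
Circumradius = |ST|/(2 sin R) ≈ 5.3992.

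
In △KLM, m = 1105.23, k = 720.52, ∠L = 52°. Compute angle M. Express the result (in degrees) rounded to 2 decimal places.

By the law of cosines, l² = m² + k² − 2·m·k·cos L = 7.6013e+05, so l ≈ 871.85.
Law of cosines again: cos M = (k² + l² − m²)/(2·k·l) ≈ 0.04596, so ∠M ≈ 87.37°.

∠M ≈ 87.37°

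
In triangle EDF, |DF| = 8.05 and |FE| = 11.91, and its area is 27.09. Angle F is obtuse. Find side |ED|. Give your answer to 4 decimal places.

19.1010

From area = ½·|DF|·|FE|·sin F, we get sin F = 2·area/(|DF|·|FE|) ≈ 0.56511.
Taking the obtuse solution, ∠F ≈ 145.59°.
Law of cosines then gives |ED| ≈ 19.101.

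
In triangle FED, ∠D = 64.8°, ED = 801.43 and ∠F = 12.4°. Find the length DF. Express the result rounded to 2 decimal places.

The third angle is ∠E = 180° − ∠D − ∠F = 102.80°.
Law of sines: DF = ED·sin E/sin F ≈ 3639.4.

3639.43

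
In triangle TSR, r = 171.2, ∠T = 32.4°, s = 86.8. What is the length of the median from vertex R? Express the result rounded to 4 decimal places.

m_R ≈ 48.1119

By the law of cosines, t² = s² + r² − 2·s·r·cos T = 11750, so t ≈ 108.4.
Median from R: ½√(2·t² + 2·s² − r²) ≈ 48.112.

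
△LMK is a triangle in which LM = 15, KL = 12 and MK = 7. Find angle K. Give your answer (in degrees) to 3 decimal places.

100.981

By the law of cosines, cos K = (MK² + KL² − LM²) / (2·MK·KL) ≈ -0.19048, so ∠K ≈ 100.98°.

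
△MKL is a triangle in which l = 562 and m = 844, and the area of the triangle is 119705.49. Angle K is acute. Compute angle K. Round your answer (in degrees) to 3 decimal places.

From area = ½·l·m·sin K, we get sin K = 2·area/(l·m) ≈ 0.50474.
Taking the acute solution, ∠K ≈ 30.31°.

∠K ≈ 30.314°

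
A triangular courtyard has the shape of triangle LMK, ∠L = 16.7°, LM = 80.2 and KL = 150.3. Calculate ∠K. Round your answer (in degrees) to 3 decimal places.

17.413

By the law of cosines, MK² = KL² + LM² − 2·KL·LM·cos L = 5930.8, so MK ≈ 77.012.
Law of cosines again: cos K = (MK² + KL² − LM²)/(2·MK·KL) ≈ 0.95417, so ∠K ≈ 17.41°.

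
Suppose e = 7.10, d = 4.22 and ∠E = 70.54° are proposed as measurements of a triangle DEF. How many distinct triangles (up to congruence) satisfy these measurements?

d·sin E = 4.22·sin(70.54°) ≈ 3.979.
Since e ≥ d, exactly one triangle exists.

1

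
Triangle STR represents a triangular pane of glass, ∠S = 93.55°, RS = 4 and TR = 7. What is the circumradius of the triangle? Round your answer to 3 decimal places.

3.507

Law of sines: sin T = RS·sin S/TR ≈ 0.57033.
Since TR ≥ RS, only the acute value applies: ∠T ≈ 34.77°.
Then ∠R = 180° − ∠S − ∠T ≈ 51.68°.
Law of sines gives ST = TR·sin R/sin S ≈ 5.5022.
Circumradius = TR/(2 sin S) ≈ 3.5067.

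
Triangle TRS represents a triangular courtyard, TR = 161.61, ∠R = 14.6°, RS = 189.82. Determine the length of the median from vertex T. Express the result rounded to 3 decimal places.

m_T ≈ 73.753

By the law of cosines, ST² = TR² + RS² − 2·TR·RS·cos R = 2777, so ST ≈ 52.697.
Median from T: ½√(2·ST² + 2·TR² − RS²) ≈ 73.753.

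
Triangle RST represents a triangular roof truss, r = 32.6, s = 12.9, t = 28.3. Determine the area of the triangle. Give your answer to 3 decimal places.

Semiperimeter p = (32.6 + 12.9 + 28.3)/2 = 36.9.
Heron's formula: area = √(36.9·4.3·24·8.6) ≈ 180.97.

area ≈ 180.968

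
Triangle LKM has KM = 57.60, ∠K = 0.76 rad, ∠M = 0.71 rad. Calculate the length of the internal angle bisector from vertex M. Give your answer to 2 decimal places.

t_M ≈ 44.19

The third angle is ∠L = π − ∠K − ∠M = 1.672 rad.
Law of sines: ML = KM·sin K/sin L ≈ 39.884.
Law of sines: LK = KM·sin M/sin L ≈ 37.737.
The bisector from M has length 2·KM·ML·cos(∠M/2)/(KM+ML) ≈ 44.194.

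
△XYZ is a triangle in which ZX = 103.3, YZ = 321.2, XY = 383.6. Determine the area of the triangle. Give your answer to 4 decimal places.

area ≈ 14348.7241

Semiperimeter s = (321.2 + 103.3 + 383.6)/2 = 404.05.
Heron's formula: area = √(404.05·82.85·300.75·20.45) ≈ 14349.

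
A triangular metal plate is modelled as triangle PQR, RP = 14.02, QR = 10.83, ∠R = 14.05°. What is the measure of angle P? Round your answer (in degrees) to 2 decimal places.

By the law of cosines, PQ² = QR² + RP² − 2·QR·RP·cos R = 19.261, so PQ ≈ 4.3887.
Law of cosines again: cos P = (RP² + PQ² − QR²)/(2·RP·PQ) ≈ 0.80069, so ∠P ≈ 36.80°.

36.80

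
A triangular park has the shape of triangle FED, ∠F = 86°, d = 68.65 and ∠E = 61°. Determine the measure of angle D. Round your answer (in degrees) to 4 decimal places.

The third angle is ∠D = 180° − ∠F − ∠E = 33.00°.

∠D ≈ 33.0000°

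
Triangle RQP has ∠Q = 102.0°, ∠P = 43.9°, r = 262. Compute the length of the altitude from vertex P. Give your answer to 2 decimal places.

The third angle is ∠R = 180° − ∠Q − ∠P = 34.10°.
Law of sines: q = r·sin Q/sin R ≈ 457.11.
Law of sines: p = r·sin P/sin R ≈ 324.04.
Area = ½·r·q·sin P ≈ 41522.
The altitude from P has length 2·area/p ≈ 256.27.

256.27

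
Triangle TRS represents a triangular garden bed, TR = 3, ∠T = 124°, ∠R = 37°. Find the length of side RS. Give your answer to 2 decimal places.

7.64

The third angle is ∠S = 180° − ∠T − ∠R = 19.00°.
Law of sines: RS = TR·sin T/sin S ≈ 7.6393.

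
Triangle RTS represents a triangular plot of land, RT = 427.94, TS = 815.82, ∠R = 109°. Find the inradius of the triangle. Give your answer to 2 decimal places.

r ≈ 127.02

Law of sines: sin S = RT·sin R/TS ≈ 0.49597.
Since TS ≥ RT, only the acute value applies: ∠S ≈ 29.73°.
Then ∠T = 180° − ∠R − ∠S ≈ 41.27°.
Law of sines gives SR = TS·sin T/sin R ≈ 569.08.
Area = ½·TS·RT·sin T ≈ 1.1513e+05.
Semiperimeter s = (815.82+569.08+427.94)/2 = 906.42.
Inradius = area/s = 1.1513e+05/906.42 ≈ 127.02.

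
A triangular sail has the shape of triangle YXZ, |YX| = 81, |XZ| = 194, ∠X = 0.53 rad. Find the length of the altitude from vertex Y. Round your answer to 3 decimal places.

40.948

By the law of cosines, |ZY|² = |YX|² + |XZ|² − 2·|YX|·|XZ|·cos X = 17081, so |ZY| ≈ 130.69.
Area = ½·|YX|·|XZ|·sin X ≈ 3972.
The altitude from Y has length 2·area/|XZ| ≈ 40.948.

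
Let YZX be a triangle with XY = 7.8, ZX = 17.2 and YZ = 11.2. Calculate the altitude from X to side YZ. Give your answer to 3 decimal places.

h_X ≈ 6.076

Semiperimeter s = (17.2 + 7.8 + 11.2)/2 = 18.1.
Heron's formula: area = √(18.1·0.9·10.3·6.9) ≈ 34.025.
The altitude from X has length 2·area/YZ ≈ 6.076.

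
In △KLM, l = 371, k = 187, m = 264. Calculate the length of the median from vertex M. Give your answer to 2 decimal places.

m_M ≈ 262.45

Median from M: ½√(2·k² + 2·l² − m²) ≈ 262.45.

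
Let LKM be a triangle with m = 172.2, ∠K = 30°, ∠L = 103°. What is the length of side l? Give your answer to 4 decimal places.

The third angle is ∠M = 180° − ∠L − ∠K = 47.00°.
Law of sines: l = m·sin L/sin M ≈ 229.42.

229.4191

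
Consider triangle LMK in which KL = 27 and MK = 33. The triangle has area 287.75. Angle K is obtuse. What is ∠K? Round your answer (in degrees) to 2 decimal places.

139.77

From area = ½·MK·KL·sin K, we get sin K = 2·area/(MK·KL) ≈ 0.64590.
Taking the obtuse solution, ∠K ≈ 139.77°.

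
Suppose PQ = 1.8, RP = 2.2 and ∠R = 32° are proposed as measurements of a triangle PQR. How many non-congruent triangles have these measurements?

2

RP·sin R = 2.2·sin(32°) ≈ 1.166.
Since RP sin R < PQ < RP (1.166 < 1.8 < 2.2), two triangles exist.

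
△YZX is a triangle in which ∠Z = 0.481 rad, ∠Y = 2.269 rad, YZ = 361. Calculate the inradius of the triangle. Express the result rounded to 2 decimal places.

r ≈ 79.45

The third angle is ∠X = π − ∠Y − ∠Z = 0.392 rad.
Law of sines: ZX = YZ·sin Y/sin X ≈ 724.53.
Law of sines: XY = YZ·sin Z/sin X ≈ 437.62.
Area = ½·YZ·ZX·sin Z ≈ 60506.
Semiperimeter s = (724.53+437.62+361)/2 = 761.58.
Inradius = area/s = 60506/761.58 ≈ 79.449.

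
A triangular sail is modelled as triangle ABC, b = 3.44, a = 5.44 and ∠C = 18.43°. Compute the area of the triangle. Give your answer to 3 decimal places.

Area = ½·a·b·sin C ≈ 2.9581.

2.958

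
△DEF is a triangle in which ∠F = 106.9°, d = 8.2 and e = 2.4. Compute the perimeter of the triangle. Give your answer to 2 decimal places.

perimeter ≈ 19.79

By the law of cosines, f² = d² + e² − 2·d·e·cos F = 84.442, so f ≈ 9.1892.
Semiperimeter s = (8.2+2.4+9.1892)/2 = 9.8946.
Perimeter = 8.2 + 2.4 + 9.1892 = 19.789.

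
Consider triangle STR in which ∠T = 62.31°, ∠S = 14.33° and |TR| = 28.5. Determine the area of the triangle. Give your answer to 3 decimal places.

area ≈ 1413.626

The third angle is ∠R = 180° − ∠S − ∠T = 103.36°.
Law of sines: |RS| = |TR|·sin T/sin S ≈ 101.96.
Law of sines: |ST| = |TR|·sin R/sin S ≈ 112.03.
Area = ½·|TR|·|RS|·sin R ≈ 1413.6.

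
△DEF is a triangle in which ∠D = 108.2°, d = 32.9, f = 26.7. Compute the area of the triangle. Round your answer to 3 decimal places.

Law of sines: sin F = f·sin D/d ≈ 0.77095.
Since d ≥ f, only the acute value applies: ∠F ≈ 50.44°.
Then ∠E = 180° − ∠D − ∠F ≈ 21.36°.
Law of sines gives e = d·sin E/sin D ≈ 12.615.
Area = ½·d·f·sin E ≈ 159.98.

159.979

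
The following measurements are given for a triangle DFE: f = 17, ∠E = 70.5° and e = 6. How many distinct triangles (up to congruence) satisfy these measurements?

f·sin E = 17·sin(70.5°) ≈ 16.02.
Since e = 6 < 16.02 = f sin E, no triangle exists.

0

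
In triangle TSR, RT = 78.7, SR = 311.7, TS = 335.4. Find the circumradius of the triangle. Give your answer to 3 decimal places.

170.690

By the law of cosines, cos T = (RT² + TS² − SR²) / (2·RT·TS) ≈ 0.40783, so ∠T ≈ 65.93°.
Circumradius = SR/(2 sin T) ≈ 170.69.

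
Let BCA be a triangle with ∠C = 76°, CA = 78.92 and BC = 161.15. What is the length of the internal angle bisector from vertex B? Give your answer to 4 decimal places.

t_B ≈ 156.3638

By the law of cosines, AB² = BC² + CA² − 2·BC·CA·cos C = 26044, so AB ≈ 161.38.
Law of cosines again: cos B = (AB² + BC² − CA²)/(2·AB·BC) ≈ 0.88026, so ∠B ≈ 28.33°.
The bisector from B has length 2·AB·BC·cos(∠B/2)/(AB+BC) ≈ 156.36.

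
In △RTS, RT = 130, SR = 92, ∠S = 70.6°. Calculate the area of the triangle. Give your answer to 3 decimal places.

area ≈ 5525.786

Law of sines: sin T = SR·sin S/RT ≈ 0.66751.
Since RT ≥ SR, only the acute value applies: ∠T ≈ 41.88°.
Then ∠R = 180° − ∠S − ∠T ≈ 67.52°.
Law of sines gives TS = RT·sin R/sin S ≈ 127.36.
Area = ½·RT·SR·sin R ≈ 5525.8.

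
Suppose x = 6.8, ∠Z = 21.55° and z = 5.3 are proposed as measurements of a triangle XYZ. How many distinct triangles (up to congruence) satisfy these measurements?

2

x·sin Z = 6.8·sin(21.55°) ≈ 2.498.
Since x sin Z < z < x (2.498 < 5.3 < 6.8), two triangles exist.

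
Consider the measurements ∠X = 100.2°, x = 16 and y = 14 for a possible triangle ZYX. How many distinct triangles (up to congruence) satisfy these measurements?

y·sin X = 14·sin(100.2°) ≈ 13.78.
Since ∠X is not acute, a triangle exists only if x > y; here x > y, so there is exactly one triangle.

1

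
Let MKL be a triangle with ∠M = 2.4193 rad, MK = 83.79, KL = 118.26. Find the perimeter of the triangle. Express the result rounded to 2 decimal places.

perimeter ≈ 243.67

Law of sines: sin L = MK·sin M/KL ≈ 0.46841.
Since KL ≥ MK, only the acute value applies: ∠L ≈ 0.4875 rad.
Then ∠K = π − ∠M − ∠L ≈ 0.2348 rad.
Law of sines gives LM = KL·sin K/sin M ≈ 41.617.
Semiperimeter s = (118.26+41.617+83.79)/2 = 121.83.
Perimeter = 118.26 + 41.617 + 83.79 = 243.67.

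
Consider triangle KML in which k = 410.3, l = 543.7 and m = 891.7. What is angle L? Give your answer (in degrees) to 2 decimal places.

24.12

By the law of cosines, cos L = (k² + m² − l²) / (2·k·m) ≈ 0.91272, so ∠L ≈ 24.12°.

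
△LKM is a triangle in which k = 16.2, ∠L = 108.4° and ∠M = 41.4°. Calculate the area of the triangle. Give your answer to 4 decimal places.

The third angle is ∠K = 180° − ∠M − ∠L = 30.20°.
Law of sines: l = k·sin L/sin K ≈ 30.559.
Law of sines: m = k·sin M/sin K ≈ 21.298.
Area = ½·k·l·sin M ≈ 163.69.

area ≈ 163.6932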